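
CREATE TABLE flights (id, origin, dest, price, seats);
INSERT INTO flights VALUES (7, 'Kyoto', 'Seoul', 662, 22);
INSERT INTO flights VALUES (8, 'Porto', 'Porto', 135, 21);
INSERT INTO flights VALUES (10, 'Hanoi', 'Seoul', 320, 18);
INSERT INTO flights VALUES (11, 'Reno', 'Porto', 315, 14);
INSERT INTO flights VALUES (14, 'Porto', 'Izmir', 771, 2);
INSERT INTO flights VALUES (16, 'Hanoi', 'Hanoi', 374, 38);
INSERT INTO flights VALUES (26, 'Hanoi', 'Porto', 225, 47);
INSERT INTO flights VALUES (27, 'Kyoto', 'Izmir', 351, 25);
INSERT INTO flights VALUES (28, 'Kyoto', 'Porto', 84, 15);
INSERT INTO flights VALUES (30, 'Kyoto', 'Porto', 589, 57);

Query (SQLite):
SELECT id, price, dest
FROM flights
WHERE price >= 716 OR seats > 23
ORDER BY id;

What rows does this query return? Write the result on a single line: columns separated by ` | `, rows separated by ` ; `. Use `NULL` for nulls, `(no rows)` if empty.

price >= 716: ids {14}
seats > 23: ids {16, 26, 27, 30}
Combine with OR.

14 | 771 | Izmir ; 16 | 374 | Hanoi ; 26 | 225 | Porto ; 27 | 351 | Izmir ; 30 | 589 | Porto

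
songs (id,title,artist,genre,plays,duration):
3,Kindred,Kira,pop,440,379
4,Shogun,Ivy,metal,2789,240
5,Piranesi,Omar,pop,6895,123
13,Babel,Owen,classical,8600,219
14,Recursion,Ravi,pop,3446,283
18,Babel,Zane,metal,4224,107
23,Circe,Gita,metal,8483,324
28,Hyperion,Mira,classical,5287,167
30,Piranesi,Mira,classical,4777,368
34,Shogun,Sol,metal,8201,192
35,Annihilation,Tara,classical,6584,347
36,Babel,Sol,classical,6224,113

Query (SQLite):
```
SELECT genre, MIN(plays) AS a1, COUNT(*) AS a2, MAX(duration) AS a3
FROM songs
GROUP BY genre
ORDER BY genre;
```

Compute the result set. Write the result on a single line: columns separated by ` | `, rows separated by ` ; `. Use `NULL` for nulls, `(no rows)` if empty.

classical | 4777 | 5 | 368 ; metal | 2789 | 4 | 324 ; pop | 440 | 3 | 379

Group songs by genre.
Per group compute: MIN(plays), COUNT(*), MAX(duration).
  classical: ids {13, 28, 30, 35, 36} → MIN(plays)=4777, COUNT(*)=5, MAX(duration)=368
  metal: ids {4, 18, 23, 34} → MIN(plays)=2789, COUNT(*)=4, MAX(duration)=324
  pop: ids {3, 5, 14} → MIN(plays)=440, COUNT(*)=3, MAX(duration)=379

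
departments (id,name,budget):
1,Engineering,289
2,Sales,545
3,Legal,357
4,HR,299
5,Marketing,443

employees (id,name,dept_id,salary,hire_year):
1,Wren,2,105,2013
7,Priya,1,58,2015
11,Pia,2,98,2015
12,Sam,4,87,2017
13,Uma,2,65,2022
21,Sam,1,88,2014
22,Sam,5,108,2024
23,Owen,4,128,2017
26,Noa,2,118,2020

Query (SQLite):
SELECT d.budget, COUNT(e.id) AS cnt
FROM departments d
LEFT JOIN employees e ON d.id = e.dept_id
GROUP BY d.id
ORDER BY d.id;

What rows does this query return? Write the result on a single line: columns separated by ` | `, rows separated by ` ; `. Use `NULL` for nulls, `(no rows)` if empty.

289 | 2 ; 545 | 4 ; 357 | 0 ; 299 | 2 ; 443 | 1

LEFT JOIN keeps every departments row; unmatched ones get NULL for employees columns.
Group by departments.id and compute COUNT(e.id). COUNT(col) of an all-NULL group is 0.
  1: ids {7, 21} → COUNT(e.id)=2
  2: ids {1, 11, 13, 26} → COUNT(e.id)=4
  3: ids {—} → COUNT(e.id)=0
  4: ids {12, 23} → COUNT(e.id)=2
  5: ids {22} → COUNT(e.id)=1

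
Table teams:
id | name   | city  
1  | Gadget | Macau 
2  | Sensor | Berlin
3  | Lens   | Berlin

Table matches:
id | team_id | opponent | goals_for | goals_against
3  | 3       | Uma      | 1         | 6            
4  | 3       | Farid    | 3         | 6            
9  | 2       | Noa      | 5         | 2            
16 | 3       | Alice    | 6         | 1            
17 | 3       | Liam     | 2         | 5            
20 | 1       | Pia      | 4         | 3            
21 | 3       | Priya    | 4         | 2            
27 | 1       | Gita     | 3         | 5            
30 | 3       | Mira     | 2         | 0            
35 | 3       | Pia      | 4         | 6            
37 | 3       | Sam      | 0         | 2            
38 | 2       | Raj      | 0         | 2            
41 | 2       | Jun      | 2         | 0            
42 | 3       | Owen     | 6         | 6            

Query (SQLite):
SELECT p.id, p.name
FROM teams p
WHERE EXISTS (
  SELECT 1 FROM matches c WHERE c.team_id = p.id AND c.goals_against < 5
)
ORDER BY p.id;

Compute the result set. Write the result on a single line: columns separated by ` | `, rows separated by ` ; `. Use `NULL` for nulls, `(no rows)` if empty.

For each teams row, check whether any matches with matching team_id has goals_against < 5.
Keep rows where that is true.

1 | Gadget ; 2 | Sensor ; 3 | Lens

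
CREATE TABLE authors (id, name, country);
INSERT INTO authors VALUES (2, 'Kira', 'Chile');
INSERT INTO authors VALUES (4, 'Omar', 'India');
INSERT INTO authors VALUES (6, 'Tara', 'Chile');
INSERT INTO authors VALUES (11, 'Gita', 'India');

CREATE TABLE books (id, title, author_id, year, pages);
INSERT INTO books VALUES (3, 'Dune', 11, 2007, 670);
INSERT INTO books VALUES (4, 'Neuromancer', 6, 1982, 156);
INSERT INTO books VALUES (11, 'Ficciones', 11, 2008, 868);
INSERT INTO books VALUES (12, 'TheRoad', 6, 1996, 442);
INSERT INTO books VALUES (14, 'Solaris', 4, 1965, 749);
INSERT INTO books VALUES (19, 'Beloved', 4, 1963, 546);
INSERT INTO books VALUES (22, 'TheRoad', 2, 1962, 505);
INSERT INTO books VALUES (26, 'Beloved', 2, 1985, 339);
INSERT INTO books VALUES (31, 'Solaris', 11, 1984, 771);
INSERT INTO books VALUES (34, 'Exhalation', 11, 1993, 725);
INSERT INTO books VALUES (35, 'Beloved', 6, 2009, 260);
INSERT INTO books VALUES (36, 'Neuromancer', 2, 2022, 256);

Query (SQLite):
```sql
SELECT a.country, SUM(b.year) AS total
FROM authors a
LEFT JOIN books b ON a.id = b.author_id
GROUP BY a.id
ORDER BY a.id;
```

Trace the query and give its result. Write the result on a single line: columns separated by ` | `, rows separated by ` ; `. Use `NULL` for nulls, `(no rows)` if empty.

LEFT JOIN keeps every authors row; unmatched ones get NULL for books columns.
Group by authors.id and compute SUM(b.year). SUM over an all-NULL group is NULL.
  2: ids {22, 26, 36} → SUM(b.year)=5969
  4: ids {14, 19} → SUM(b.year)=3928
  6: ids {4, 12, 35} → SUM(b.year)=5987
  11: ids {3, 11, 31, 34} → SUM(b.year)=7992

Chile | 5969 ; India | 3928 ; Chile | 5987 ; India | 7992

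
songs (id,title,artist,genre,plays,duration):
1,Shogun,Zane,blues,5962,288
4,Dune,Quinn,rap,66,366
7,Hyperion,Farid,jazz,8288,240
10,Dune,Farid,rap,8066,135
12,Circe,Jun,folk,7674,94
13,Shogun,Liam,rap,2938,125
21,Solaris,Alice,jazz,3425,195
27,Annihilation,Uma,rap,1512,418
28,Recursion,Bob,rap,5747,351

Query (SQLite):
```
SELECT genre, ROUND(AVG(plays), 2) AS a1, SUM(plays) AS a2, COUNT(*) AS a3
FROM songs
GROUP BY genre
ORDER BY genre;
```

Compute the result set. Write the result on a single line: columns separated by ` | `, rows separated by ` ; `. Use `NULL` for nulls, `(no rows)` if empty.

blues | 5962 | 5962 | 1 ; folk | 7674 | 7674 | 1 ; jazz | 5856.5 | 11713 | 2 ; rap | 3665.8 | 18329 | 5

Group songs by genre.
Per group compute: ROUND(AVG(plays), 2), SUM(plays), COUNT(*).
  blues: ids {1} → ROUND(AVG(plays), 2)=5962, SUM(plays)=5962, COUNT(*)=1
  folk: ids {12} → ROUND(AVG(plays), 2)=7674, SUM(plays)=7674, COUNT(*)=1
  jazz: ids {7, 21} → ROUND(AVG(plays), 2)=5856.5, SUM(plays)=11713, COUNT(*)=2
  rap: ids {4, 10, 13, 27, 28} → ROUND(AVG(plays), 2)=3665.8, SUM(plays)=18329, COUNT(*)=5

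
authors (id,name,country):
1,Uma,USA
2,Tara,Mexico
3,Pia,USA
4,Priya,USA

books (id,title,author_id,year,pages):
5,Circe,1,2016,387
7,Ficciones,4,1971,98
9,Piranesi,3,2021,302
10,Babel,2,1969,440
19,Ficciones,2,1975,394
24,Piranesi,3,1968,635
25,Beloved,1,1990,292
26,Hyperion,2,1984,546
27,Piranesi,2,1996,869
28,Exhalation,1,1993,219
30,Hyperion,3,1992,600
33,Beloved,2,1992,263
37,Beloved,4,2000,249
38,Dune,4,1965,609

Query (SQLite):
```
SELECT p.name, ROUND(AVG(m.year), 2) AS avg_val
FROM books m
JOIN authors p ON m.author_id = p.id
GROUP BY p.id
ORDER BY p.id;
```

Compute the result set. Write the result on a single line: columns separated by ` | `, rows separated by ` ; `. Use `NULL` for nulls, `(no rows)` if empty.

Uma | 1999.67 ; Tara | 1983.2 ; Pia | 1993.67 ; Priya | 1978.67

Join each books row to its authors via author_id.
Group joined rows by authors.id; compute ROUND(AVG(m.year), 2) per group.
  1: ids {5, 25, 28} → ROUND(AVG(m.year), 2)=1999.67
  2: ids {10, 19, 26, 27, 33} → ROUND(AVG(m.year), 2)=1983.2
  3: ids {9, 24, 30} → ROUND(AVG(m.year), 2)=1993.67
  4: ids {7, 37, 38} → ROUND(AVG(m.year), 2)=1978.67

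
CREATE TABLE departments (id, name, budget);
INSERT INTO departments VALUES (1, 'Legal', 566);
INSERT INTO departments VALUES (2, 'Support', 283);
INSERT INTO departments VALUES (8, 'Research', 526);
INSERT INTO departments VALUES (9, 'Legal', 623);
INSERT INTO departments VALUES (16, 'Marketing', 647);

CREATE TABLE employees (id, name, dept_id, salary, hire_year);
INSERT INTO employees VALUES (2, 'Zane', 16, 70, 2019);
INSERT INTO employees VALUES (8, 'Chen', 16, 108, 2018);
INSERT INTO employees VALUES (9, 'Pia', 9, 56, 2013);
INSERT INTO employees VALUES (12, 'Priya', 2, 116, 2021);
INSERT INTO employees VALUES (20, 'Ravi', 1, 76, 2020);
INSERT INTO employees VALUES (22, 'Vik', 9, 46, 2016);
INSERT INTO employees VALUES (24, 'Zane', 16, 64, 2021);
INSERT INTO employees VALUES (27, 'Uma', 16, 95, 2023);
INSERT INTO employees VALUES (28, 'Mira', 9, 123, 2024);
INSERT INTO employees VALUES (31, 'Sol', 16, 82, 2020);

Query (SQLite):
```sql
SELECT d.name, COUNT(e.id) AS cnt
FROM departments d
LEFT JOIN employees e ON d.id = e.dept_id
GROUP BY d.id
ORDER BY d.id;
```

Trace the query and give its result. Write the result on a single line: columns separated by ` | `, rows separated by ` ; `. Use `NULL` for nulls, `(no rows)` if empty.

LEFT JOIN keeps every departments row; unmatched ones get NULL for employees columns.
Group by departments.id and compute COUNT(e.id). COUNT(col) of an all-NULL group is 0.
  1: ids {20} → COUNT(e.id)=1
  2: ids {12} → COUNT(e.id)=1
  8: ids {—} → COUNT(e.id)=0
  9: ids {9, 22, 28} → COUNT(e.id)=3
  16: ids {2, 8, 24, 27, 31} → COUNT(e.id)=5

Legal | 1 ; Support | 1 ; Research | 0 ; Legal | 3 ; Marketing | 5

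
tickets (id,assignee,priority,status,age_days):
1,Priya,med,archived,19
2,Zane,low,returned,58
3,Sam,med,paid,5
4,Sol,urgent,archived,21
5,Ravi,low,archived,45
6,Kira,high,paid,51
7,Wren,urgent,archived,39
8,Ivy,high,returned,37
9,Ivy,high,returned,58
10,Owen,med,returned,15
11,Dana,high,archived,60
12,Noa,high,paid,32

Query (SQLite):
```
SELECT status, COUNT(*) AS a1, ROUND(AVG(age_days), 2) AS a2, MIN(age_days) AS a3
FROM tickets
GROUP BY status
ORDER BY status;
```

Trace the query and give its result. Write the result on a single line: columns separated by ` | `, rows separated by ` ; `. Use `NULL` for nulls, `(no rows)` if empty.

archived | 5 | 36.8 | 19 ; paid | 3 | 29.33 | 5 ; returned | 4 | 42 | 15

Group tickets by status.
Per group compute: COUNT(*), ROUND(AVG(age_days), 2), MIN(age_days).
  archived: ids {1, 4, 5, 7, 11} → COUNT(*)=5, ROUND(AVG(age_days), 2)=36.8, MIN(age_days)=19
  paid: ids {3, 6, 12} → COUNT(*)=3, ROUND(AVG(age_days), 2)=29.33, MIN(age_days)=5
  returned: ids {2, 8, 9, 10} → COUNT(*)=4, ROUND(AVG(age_days), 2)=42, MIN(age_days)=15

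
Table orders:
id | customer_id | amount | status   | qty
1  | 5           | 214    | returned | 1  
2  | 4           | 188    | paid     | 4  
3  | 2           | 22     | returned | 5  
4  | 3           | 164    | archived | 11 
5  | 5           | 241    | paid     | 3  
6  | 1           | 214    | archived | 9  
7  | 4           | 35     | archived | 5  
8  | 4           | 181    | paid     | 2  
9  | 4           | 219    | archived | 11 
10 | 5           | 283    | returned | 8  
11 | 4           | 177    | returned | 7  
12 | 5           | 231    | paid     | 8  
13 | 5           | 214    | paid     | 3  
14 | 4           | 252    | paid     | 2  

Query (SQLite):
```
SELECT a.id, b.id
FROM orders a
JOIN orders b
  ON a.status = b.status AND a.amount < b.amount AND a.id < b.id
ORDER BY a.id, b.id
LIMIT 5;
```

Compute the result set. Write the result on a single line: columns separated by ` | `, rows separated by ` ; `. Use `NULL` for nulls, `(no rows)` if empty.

Pairs (a,b) with same status, a.amount < b.amount, a.id < b.id.
status groups: archived:{4,6,7,9} paid:{2,5,8,12,13,14} returned:{1,3,10,11}
Ordered by (a.id, b.id); first 5.

1 | 10 ; 2 | 5 ; 2 | 12 ; 2 | 13 ; 2 | 14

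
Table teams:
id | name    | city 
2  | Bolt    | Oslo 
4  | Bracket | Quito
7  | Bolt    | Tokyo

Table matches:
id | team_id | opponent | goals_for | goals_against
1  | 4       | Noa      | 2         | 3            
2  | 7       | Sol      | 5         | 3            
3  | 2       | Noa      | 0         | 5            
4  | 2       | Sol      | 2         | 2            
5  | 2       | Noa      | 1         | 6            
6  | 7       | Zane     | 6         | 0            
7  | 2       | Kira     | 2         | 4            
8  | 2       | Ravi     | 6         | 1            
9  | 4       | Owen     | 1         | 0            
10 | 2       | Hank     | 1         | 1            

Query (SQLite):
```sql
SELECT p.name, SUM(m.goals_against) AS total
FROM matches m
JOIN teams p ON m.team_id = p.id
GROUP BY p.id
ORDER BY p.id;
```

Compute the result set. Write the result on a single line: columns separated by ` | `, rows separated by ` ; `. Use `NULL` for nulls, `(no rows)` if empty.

Bolt | 19 ; Bracket | 3 ; Bolt | 3

Join each matches row to its teams via team_id.
Group joined rows by teams.id; compute SUM(m.goals_against) per group.
  2: ids {3, 4, 5, 7, 8, 10} → SUM(m.goals_against)=19
  4: ids {1, 9} → SUM(m.goals_against)=3
  7: ids {2, 6} → SUM(m.goals_against)=3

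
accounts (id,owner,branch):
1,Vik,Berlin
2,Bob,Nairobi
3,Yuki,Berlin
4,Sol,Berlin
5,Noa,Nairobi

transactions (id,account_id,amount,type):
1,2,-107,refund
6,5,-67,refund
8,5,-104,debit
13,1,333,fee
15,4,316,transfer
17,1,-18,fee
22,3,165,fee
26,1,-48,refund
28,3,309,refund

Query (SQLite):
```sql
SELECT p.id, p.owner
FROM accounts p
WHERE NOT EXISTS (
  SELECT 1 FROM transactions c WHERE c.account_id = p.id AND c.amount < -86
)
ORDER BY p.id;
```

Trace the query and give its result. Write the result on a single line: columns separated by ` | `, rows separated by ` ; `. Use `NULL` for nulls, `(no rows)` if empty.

For each accounts row, check whether any transactions with matching account_id has amount < -86.
Keep rows where that is false.

1 | Vik ; 3 | Yuki ; 4 | Sol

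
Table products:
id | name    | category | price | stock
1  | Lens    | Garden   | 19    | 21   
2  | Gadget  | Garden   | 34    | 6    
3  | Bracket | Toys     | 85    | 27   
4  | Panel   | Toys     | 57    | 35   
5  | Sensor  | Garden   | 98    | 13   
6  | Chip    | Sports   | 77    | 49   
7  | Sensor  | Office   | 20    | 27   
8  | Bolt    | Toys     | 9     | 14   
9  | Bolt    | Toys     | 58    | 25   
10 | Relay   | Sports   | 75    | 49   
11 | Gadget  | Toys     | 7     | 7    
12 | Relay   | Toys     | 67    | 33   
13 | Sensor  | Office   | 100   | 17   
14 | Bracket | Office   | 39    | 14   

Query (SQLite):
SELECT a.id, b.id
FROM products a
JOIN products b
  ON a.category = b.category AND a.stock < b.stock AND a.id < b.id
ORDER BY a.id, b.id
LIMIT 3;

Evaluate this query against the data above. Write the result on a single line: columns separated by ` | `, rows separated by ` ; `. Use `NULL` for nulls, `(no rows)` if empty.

2 | 5 ; 3 | 4 ; 3 | 12

Pairs (a,b) with same category, a.stock < b.stock, a.id < b.id.
category groups: Garden:{1,2,5} Office:{7,13,14} Sports:{6,10} Toys:{3,4,8,9,11,12}
Ordered by (a.id, b.id); first 3.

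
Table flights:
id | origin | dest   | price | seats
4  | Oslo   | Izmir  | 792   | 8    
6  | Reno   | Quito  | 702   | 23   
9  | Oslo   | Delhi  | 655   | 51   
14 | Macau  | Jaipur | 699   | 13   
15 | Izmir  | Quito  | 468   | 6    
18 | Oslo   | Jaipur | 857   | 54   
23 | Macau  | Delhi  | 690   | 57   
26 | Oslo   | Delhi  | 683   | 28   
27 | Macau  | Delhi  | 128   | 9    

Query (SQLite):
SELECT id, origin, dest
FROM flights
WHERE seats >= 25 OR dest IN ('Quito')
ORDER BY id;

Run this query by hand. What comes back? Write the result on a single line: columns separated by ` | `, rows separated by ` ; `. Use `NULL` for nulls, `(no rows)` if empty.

6 | Reno | Quito ; 9 | Oslo | Delhi ; 15 | Izmir | Quito ; 18 | Oslo | Jaipur ; 23 | Macau | Delhi ; 26 | Oslo | Delhi

seats >= 25: ids {9, 18, 23, 26}
dest IN ('Quito'): ids {6, 15}
Combine with OR.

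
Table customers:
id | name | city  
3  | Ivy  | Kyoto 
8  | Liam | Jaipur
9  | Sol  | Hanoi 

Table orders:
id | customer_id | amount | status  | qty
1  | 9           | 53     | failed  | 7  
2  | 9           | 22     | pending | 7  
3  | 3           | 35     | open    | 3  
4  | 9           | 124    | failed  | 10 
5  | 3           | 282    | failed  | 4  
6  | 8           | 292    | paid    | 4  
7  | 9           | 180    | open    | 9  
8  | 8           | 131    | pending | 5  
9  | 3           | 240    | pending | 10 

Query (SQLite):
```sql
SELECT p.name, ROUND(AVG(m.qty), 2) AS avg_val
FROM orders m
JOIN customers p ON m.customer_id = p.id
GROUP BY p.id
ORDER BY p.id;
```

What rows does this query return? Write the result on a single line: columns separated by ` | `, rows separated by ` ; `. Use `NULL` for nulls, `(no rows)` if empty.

Ivy | 5.67 ; Liam | 4.5 ; Sol | 8.25

Join each orders row to its customers via customer_id.
Group joined rows by customers.id; compute ROUND(AVG(m.qty), 2) per group.
  3: ids {3, 5, 9} → ROUND(AVG(m.qty), 2)=5.67
  8: ids {6, 8} → ROUND(AVG(m.qty), 2)=4.5
  9: ids {1, 2, 4, 7} → ROUND(AVG(m.qty), 2)=8.25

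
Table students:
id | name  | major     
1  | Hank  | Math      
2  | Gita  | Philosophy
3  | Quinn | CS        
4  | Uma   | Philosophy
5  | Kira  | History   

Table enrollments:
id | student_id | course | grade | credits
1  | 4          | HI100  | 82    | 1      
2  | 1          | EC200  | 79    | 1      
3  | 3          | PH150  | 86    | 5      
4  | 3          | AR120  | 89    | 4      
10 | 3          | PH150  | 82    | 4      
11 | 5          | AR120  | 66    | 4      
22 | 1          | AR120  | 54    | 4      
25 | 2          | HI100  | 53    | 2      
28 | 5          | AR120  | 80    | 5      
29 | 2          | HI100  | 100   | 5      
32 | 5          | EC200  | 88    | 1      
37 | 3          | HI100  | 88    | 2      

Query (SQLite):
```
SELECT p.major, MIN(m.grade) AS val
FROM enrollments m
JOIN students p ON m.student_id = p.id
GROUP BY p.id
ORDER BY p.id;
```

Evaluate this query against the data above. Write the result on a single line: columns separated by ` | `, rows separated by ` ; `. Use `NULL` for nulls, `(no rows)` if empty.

Join each enrollments row to its students via student_id.
Group joined rows by students.id; compute MIN(m.grade) per group.
  1: ids {2, 22} → MIN(m.grade)=54
  2: ids {25, 29} → MIN(m.grade)=53
  3: ids {3, 4, 10, 37} → MIN(m.grade)=82
  4: ids {1} → MIN(m.grade)=82
  5: ids {11, 28, 32} → MIN(m.grade)=66

Math | 54 ; Philosophy | 53 ; CS | 82 ; Philosophy | 82 ; History | 66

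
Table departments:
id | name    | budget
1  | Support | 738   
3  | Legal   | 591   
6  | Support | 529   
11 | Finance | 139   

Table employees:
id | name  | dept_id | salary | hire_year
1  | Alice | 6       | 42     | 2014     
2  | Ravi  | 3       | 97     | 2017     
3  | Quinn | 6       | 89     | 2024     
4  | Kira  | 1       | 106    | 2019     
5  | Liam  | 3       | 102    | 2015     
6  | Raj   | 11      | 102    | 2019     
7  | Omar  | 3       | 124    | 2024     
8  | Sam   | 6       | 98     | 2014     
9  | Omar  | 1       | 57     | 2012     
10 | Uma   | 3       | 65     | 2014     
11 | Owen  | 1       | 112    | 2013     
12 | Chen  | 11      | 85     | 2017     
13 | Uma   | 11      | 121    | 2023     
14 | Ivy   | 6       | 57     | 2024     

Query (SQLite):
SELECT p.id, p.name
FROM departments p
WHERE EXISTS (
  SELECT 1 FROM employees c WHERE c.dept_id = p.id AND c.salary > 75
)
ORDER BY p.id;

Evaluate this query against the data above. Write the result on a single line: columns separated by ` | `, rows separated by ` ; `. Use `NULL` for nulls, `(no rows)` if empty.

1 | Support ; 3 | Legal ; 6 | Support ; 11 | Finance

For each departments row, check whether any employees with matching dept_id has salary > 75.
Keep rows where that is true.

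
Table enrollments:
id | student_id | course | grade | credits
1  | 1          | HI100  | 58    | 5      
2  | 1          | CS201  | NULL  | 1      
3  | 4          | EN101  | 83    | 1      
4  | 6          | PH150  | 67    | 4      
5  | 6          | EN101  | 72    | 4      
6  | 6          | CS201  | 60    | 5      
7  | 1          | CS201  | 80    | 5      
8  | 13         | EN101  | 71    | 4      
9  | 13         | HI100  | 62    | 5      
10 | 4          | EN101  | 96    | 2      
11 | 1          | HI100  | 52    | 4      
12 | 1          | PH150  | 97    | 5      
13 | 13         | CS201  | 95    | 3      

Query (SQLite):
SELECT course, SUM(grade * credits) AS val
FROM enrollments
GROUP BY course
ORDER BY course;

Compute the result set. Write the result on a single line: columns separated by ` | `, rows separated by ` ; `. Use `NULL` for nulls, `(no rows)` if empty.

For each row compute grade * credits.
Group by course; take SUM of the expression per group.
  CS201: ids {2, 6, 7, 13} → SUM(grade * credits)=985
  EN101: ids {3, 5, 8, 10} → SUM(grade * credits)=847
  HI100: ids {1, 9, 11} → SUM(grade * credits)=808
  PH150: ids {4, 12} → SUM(grade * credits)=753

CS201 | 985 ; EN101 | 847 ; HI100 | 808 ; PH150 | 753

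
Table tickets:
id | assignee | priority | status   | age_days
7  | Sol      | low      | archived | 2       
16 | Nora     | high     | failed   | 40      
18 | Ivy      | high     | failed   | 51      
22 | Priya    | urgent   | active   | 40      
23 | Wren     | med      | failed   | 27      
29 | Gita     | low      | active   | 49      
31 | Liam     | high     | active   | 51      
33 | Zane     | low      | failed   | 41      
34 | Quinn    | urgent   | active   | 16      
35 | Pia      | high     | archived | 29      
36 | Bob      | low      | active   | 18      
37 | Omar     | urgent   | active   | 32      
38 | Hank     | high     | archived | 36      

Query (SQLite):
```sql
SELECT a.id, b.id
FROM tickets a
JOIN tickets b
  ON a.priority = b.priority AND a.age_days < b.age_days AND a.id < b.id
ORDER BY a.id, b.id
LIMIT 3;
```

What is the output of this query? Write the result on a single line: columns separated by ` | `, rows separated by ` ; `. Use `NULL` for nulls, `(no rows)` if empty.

7 | 29 ; 7 | 33 ; 7 | 36

Pairs (a,b) with same priority, a.age_days < b.age_days, a.id < b.id.
priority groups: high:{16,18,31,35,38} low:{7,29,33,36} med:{23} urgent:{22,34,37}
Ordered by (a.id, b.id); first 3.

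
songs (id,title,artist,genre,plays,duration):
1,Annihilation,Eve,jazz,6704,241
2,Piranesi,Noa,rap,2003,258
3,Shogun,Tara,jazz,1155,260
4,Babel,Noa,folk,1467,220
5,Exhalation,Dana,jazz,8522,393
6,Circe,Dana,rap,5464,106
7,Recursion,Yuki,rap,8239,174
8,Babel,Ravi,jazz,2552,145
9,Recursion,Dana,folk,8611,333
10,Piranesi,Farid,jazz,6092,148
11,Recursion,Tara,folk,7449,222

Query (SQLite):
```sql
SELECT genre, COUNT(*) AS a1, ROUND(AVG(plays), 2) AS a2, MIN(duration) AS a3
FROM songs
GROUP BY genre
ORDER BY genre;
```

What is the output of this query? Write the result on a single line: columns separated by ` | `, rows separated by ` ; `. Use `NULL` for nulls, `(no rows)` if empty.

Group songs by genre.
Per group compute: COUNT(*), ROUND(AVG(plays), 2), MIN(duration).
  folk: ids {4, 9, 11} → COUNT(*)=3, ROUND(AVG(plays), 2)=5842.33, MIN(duration)=220
  jazz: ids {1, 3, 5, 8, 10} → COUNT(*)=5, ROUND(AVG(plays), 2)=5005, MIN(duration)=145
  rap: ids {2, 6, 7} → COUNT(*)=3, ROUND(AVG(plays), 2)=5235.33, MIN(duration)=106

folk | 3 | 5842.33 | 220 ; jazz | 5 | 5005 | 145 ; rap | 3 | 5235.33 | 106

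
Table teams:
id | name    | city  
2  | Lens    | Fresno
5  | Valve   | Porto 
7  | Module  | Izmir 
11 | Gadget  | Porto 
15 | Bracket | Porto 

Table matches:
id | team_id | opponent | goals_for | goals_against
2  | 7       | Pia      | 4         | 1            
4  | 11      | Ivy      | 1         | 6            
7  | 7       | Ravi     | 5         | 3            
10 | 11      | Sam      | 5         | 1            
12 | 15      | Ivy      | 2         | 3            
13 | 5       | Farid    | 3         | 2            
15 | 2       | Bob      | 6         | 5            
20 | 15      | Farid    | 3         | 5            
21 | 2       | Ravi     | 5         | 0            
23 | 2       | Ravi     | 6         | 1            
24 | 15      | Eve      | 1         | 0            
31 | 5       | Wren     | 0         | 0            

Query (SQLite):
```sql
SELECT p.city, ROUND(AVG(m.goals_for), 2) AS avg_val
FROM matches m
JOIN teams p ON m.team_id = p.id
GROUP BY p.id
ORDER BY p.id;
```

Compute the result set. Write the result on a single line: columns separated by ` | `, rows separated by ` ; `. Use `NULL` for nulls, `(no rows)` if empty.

Join each matches row to its teams via team_id.
Group joined rows by teams.id; compute ROUND(AVG(m.goals_for), 2) per group.
  2: ids {15, 21, 23} → ROUND(AVG(m.goals_for), 2)=5.67
  5: ids {13, 31} → ROUND(AVG(m.goals_for), 2)=1.5
  7: ids {2, 7} → ROUND(AVG(m.goals_for), 2)=4.5
  11: ids {4, 10} → ROUND(AVG(m.goals_for), 2)=3
  15: ids {12, 20, 24} → ROUND(AVG(m.goals_for), 2)=2

Fresno | 5.67 ; Porto | 1.5 ; Izmir | 4.5 ; Porto | 3 ; Porto | 2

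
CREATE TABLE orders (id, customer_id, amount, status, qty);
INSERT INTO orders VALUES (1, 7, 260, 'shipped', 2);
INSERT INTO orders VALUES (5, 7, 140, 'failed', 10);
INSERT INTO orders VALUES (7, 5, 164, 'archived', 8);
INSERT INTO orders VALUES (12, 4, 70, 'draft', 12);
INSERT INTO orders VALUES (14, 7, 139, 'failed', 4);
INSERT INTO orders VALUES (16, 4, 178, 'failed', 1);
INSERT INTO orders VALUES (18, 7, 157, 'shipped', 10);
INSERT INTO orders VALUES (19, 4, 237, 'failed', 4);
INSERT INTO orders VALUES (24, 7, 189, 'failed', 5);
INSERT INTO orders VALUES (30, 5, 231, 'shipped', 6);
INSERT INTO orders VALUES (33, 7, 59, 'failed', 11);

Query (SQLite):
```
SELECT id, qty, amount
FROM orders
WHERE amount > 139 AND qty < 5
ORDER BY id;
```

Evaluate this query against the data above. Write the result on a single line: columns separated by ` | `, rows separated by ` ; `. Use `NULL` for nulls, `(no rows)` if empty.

1 | 2 | 260 ; 16 | 1 | 178 ; 19 | 4 | 237

amount > 139: ids {1, 5, 7, 16, 18, 19, 24, 30}
qty < 5: ids {1, 14, 16, 19}
Combine with AND.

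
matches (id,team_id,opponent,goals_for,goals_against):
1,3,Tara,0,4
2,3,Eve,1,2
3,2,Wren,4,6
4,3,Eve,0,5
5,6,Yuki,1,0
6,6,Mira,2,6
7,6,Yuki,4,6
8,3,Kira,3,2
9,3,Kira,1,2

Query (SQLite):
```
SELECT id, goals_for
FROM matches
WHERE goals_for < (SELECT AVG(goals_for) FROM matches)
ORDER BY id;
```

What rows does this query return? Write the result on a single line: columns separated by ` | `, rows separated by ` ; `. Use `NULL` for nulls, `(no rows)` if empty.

1 | 0 ; 2 | 1 ; 4 | 0 ; 5 | 1 ; 9 | 1

Scalar subquery: AVG(goals_for) over all matches rows = 1.777778 (≈; comparison uses full precision).
Keep rows where goals_for < that value.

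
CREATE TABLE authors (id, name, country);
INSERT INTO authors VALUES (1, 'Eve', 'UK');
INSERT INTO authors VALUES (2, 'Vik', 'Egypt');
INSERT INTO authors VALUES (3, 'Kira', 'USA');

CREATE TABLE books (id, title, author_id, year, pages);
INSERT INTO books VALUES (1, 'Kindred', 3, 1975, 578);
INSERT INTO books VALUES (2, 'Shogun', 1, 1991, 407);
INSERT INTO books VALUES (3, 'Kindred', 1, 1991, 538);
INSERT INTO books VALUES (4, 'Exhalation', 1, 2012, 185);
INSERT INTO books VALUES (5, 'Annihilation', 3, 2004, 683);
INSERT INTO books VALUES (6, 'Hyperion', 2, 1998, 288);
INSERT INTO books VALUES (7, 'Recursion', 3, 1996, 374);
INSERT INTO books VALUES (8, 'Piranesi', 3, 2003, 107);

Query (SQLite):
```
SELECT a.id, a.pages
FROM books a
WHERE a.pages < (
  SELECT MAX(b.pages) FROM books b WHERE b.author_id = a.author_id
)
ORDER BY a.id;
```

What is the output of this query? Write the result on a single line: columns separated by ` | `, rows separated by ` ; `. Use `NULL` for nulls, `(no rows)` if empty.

1 | 578 ; 2 | 407 ; 4 | 185 ; 7 | 374 ; 8 | 107

For each books row a, compute MAX(pages) over rows sharing a.author_id.
Keep row a if a.pages < that per-group MAX.
  author_id=1: MAX(pages) = 538
  author_id=2: MAX(pages) = 288
  author_id=3: MAX(pages) = 683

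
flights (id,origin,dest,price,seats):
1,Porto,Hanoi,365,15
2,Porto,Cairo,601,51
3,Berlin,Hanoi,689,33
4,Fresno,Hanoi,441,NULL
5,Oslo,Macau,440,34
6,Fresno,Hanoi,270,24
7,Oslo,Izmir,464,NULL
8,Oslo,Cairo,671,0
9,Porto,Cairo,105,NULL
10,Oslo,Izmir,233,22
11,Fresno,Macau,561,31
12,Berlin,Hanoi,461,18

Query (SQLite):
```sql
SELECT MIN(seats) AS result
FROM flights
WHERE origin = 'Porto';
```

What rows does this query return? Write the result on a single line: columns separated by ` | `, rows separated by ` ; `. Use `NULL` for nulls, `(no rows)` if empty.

Rows where origin='Porto' → seats values: [15, 51, NULL].
MIN of non-NULL values = 15.

15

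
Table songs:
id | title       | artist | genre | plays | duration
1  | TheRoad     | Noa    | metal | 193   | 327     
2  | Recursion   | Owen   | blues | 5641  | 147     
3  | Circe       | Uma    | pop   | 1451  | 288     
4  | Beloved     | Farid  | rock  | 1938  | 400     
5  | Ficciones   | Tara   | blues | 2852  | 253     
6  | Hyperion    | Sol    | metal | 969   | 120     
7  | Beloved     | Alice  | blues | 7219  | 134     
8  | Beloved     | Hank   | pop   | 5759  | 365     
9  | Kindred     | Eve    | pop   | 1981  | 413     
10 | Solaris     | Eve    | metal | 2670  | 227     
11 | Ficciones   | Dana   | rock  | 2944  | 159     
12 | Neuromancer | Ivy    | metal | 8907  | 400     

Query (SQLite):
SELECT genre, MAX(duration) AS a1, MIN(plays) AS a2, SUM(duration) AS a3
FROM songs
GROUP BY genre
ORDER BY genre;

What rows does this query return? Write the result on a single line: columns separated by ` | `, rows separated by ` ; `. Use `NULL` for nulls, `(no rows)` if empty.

blues | 253 | 2852 | 534 ; metal | 400 | 193 | 1074 ; pop | 413 | 1451 | 1066 ; rock | 400 | 1938 | 559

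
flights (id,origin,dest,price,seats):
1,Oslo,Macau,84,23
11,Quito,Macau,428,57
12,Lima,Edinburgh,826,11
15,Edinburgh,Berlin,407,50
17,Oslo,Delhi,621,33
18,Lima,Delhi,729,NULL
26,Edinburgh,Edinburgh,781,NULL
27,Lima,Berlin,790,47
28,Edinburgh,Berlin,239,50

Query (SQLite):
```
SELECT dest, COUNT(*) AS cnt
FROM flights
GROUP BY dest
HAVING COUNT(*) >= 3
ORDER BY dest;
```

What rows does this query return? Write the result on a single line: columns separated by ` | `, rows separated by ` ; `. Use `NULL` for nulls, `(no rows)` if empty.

Berlin | 3

Partition flights by dest; compute COUNT(*) within each group.
HAVING: keep groups with count ≥ 3.
  Berlin: ids {15, 27, 28} → COUNT(*)=3
  Delhi: ids {17, 18} → COUNT(*)=2
  Edinburgh: ids {12, 26} → COUNT(*)=2
  Macau: ids {1, 11} → COUNT(*)=2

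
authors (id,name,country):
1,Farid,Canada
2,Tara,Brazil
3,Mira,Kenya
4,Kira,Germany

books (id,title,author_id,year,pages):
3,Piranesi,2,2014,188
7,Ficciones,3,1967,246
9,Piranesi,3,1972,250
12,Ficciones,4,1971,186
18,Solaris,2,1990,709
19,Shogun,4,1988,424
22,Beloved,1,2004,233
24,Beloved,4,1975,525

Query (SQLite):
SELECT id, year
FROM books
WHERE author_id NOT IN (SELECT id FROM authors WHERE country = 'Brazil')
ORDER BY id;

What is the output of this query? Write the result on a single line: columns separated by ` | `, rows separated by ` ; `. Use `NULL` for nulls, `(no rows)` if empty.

7 | 1967 ; 9 | 1972 ; 12 | 1971 ; 19 | 1988 ; 22 | 2004 ; 24 | 1975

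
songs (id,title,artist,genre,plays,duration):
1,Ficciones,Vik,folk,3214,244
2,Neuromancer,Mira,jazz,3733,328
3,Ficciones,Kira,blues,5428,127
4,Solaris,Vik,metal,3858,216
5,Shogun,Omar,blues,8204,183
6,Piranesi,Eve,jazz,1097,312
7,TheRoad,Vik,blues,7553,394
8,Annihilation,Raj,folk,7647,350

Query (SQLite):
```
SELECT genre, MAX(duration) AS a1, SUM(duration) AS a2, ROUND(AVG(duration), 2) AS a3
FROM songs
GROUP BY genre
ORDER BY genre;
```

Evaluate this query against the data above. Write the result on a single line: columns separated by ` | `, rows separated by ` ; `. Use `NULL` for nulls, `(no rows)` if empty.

blues | 394 | 704 | 234.67 ; folk | 350 | 594 | 297 ; jazz | 328 | 640 | 320 ; metal | 216 | 216 | 216

Group songs by genre.
Per group compute: MAX(duration), SUM(duration), ROUND(AVG(duration), 2).
  blues: ids {3, 5, 7} → MAX(duration)=394, SUM(duration)=704, ROUND(AVG(duration), 2)=234.67
  folk: ids {1, 8} → MAX(duration)=350, SUM(duration)=594, ROUND(AVG(duration), 2)=297
  jazz: ids {2, 6} → MAX(duration)=328, SUM(duration)=640, ROUND(AVG(duration), 2)=320
  metal: ids {4} → MAX(duration)=216, SUM(duration)=216, ROUND(AVG(duration), 2)=216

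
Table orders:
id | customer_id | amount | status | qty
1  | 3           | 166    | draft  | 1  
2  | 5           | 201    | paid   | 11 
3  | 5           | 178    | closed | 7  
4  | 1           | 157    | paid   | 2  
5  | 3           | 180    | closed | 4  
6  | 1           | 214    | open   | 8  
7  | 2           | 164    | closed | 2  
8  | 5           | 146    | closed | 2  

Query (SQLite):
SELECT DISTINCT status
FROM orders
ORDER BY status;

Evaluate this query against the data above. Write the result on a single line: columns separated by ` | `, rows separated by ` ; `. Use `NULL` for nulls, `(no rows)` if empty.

closed ; draft ; open ; paid

Collect distinct status values from orders.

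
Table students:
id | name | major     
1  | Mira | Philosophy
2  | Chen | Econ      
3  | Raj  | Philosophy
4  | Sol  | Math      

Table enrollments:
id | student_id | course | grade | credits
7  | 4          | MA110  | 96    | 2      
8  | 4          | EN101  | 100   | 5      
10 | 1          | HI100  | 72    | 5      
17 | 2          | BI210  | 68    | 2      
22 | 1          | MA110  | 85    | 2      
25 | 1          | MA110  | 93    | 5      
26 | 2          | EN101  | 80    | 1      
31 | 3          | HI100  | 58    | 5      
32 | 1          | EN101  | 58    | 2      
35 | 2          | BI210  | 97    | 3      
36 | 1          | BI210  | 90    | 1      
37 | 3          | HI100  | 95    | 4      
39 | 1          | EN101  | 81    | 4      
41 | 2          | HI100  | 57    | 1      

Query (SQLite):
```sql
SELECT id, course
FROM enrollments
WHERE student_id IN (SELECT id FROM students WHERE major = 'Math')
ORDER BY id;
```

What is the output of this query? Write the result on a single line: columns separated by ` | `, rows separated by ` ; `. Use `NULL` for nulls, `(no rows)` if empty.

Inner query: students.id where major = 'Math'.
Outer: keep enrollments rows whose student_id is in that set.
Inner query → {4}

7 | MA110 ; 8 | EN101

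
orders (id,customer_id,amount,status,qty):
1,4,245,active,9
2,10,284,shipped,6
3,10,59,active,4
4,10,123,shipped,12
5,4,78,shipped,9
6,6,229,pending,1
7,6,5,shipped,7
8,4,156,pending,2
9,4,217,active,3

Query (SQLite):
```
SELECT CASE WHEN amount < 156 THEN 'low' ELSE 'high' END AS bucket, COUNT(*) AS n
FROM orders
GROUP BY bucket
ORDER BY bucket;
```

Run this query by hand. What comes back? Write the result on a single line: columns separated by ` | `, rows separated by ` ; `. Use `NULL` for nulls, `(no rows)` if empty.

high | 5 ; low | 4

Bucket rows by amount < 156 → 'low' else 'high'; count each bucket.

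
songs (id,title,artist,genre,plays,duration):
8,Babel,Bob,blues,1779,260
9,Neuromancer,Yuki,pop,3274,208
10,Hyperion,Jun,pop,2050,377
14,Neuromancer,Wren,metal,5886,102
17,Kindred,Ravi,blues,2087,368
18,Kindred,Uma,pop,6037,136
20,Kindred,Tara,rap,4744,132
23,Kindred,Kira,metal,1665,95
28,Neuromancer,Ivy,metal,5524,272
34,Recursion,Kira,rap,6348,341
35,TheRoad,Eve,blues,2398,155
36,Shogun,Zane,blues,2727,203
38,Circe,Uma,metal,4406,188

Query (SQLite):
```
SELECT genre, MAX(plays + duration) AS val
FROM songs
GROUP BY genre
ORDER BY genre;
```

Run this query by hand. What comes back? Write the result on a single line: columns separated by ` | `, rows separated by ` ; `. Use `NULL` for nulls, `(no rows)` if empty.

blues | 2930 ; metal | 5988 ; pop | 6173 ; rap | 6689

For each row compute plays + duration.
Group by genre; take MAX of the expression per group.
  blues: ids {8, 17, 35, 36} → MAX(plays + duration)=2930
  metal: ids {14, 23, 28, 38} → MAX(plays + duration)=5988
  pop: ids {9, 10, 18} → MAX(plays + duration)=6173
  rap: ids {20, 34} → MAX(plays + duration)=6689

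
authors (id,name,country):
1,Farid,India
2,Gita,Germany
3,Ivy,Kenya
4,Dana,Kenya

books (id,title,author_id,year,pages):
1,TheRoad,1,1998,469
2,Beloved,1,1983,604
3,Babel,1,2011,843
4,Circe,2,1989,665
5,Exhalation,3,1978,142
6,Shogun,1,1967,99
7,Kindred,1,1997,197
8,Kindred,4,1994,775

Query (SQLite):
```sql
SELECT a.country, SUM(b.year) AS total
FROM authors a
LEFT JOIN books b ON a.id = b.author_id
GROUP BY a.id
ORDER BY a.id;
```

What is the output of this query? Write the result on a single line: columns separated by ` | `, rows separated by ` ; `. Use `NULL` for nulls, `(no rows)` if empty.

LEFT JOIN keeps every authors row; unmatched ones get NULL for books columns.
Group by authors.id and compute SUM(b.year). SUM over an all-NULL group is NULL.
  1: ids {1, 2, 3, 6, 7} → SUM(b.year)=9956
  2: ids {4} → SUM(b.year)=1989
  3: ids {5} → SUM(b.year)=1978
  4: ids {8} → SUM(b.year)=1994

India | 9956 ; Germany | 1989 ; Kenya | 1978 ; Kenya | 1994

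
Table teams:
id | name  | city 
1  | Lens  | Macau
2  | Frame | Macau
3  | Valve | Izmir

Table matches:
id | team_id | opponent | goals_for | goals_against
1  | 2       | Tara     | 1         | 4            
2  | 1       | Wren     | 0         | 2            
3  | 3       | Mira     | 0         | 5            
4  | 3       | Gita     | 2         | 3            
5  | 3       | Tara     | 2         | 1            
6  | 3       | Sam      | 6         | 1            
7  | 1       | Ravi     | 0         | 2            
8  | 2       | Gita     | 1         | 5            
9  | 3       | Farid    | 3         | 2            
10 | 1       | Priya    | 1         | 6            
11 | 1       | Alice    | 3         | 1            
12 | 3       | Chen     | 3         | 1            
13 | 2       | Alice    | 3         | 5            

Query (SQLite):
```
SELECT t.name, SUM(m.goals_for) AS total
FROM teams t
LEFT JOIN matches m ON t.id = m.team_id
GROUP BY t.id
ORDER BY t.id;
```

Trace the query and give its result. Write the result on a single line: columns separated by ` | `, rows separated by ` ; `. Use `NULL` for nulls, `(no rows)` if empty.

LEFT JOIN keeps every teams row; unmatched ones get NULL for matches columns.
Group by teams.id and compute SUM(m.goals_for). SUM over an all-NULL group is NULL.
  1: ids {2, 7, 10, 11} → SUM(m.goals_for)=4
  2: ids {1, 8, 13} → SUM(m.goals_for)=5
  3: ids {3, 4, 5, 6, 9, 12} → SUM(m.goals_for)=16

Lens | 4 ; Frame | 5 ; Valve | 16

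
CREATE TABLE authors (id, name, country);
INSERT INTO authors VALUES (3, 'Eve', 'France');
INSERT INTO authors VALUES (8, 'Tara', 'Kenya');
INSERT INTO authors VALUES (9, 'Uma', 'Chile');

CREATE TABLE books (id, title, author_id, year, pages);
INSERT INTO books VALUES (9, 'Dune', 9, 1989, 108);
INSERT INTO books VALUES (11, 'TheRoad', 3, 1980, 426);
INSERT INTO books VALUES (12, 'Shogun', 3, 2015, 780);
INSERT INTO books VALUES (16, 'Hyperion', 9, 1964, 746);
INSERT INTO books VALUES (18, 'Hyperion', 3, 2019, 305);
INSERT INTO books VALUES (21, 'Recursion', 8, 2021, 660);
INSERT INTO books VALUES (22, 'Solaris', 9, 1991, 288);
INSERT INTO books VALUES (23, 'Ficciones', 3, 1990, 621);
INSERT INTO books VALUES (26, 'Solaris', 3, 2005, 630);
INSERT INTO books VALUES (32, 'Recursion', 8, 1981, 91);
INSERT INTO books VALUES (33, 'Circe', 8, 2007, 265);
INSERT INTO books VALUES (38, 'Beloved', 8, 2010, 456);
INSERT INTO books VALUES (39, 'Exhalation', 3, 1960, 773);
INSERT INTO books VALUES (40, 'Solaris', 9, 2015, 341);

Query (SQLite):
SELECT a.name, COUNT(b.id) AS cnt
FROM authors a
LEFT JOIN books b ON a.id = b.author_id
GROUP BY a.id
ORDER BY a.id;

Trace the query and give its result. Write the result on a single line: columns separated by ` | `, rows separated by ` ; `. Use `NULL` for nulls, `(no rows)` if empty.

Eve | 6 ; Tara | 4 ; Uma | 4

LEFT JOIN keeps every authors row; unmatched ones get NULL for books columns.
Group by authors.id and compute COUNT(b.id). COUNT(col) of an all-NULL group is 0.
  3: ids {11, 12, 18, 23, 26, 39} → COUNT(b.id)=6
  8: ids {21, 32, 33, 38} → COUNT(b.id)=4
  9: ids {9, 16, 22, 40} → COUNT(b.id)=4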